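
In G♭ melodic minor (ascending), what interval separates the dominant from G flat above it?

The dominant of Gb melodic minor (ascending) is Db.
Db up to Gb: letters D→G make it a fourth; 5 semitones makes it perfect.

perfect fourth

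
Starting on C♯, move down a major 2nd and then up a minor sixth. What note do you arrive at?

A major second down from C# is B (letter B, 2 semitones down).
A minor sixth up from B is G (letter G, 8 semitones up).

G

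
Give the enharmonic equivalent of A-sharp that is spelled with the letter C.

Cbb

A# is pitch class 10. The letter C alone is pitch class 0.
To reach pitch class 10 from C requires an offset of -2 semitones, i.e. double flat: Cbb.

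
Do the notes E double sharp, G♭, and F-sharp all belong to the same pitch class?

E## = pitch class 6 and Gb = pitch class 6 and F# = pitch class 6 — the same pitch class, so they are enharmonic equivalents.

Yes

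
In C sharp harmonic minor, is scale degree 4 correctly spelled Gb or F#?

Each scale degree takes a distinct letter name. Degree 4 of a scale on C must use the letter F.
F# and Gb are enharmonically the same pitch, but only F# uses the letter F, so it is the correct spelling here.

F#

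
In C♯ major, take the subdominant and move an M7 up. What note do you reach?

The subdominant of C# major is F#.
A major seventh (11 semitones) above F# lands on the letter E, giving E#.

E#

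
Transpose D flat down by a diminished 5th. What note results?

G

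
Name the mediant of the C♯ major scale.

E#

The C# major scale runs C# D# E# F# G# A# B#.
Degree 3 is E#.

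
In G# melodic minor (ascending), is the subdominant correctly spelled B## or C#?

Each scale degree takes a distinct letter name. Degree 4 of a scale on G must use the letter C.
C# and B## are enharmonically the same pitch, but only C# uses the letter C, so it is the correct spelling here.

C#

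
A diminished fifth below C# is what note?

F##

C down a perfect fifth is F, so the target letter is F.
From C#, a diminished fifth is 6 semitones down: F##.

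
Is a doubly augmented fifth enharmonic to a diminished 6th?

No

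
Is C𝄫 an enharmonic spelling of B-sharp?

Two spellings are enharmonically equivalent only if they share a pitch class.
Here Cbb → 10, B# → 0; 0 ≠ 10, so they are not.

No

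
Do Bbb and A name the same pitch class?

Yes

Bbb = pitch class 9 and A = pitch class 9 — the same pitch class, so they are enharmonic equivalents.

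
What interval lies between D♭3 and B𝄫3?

Counting letters D–E–F–G–A–B gives a sixth.
Db→Bbb = 8 semitones, 1 narrower than the major sixth (9), so minor.

minor sixth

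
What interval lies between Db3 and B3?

augmented sixth

Counting letters D–E–F–G–A–B gives a sixth.
Db→B = 10 semitones, 1 wider than the major sixth (9), so augmented.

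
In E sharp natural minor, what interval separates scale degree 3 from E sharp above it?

major sixth

Scale degree 3 of E# natural minor is G#.
G# up to E#: letters G→E make it a sixth; 9 semitones makes it major.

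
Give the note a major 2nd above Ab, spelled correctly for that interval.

A second above A lands on the letter B.
A major second spans 2 semitones, so Ab moves to pitch class 10. On the letter B that is Bb.

Bb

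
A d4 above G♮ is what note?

G up a perfect fourth is C, so the target letter is C.
From G, a diminished fourth is 4 semitones up: Cb.

Cb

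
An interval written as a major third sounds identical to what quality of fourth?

A major third spans 4 semitones.
A fourth spanning 4 semitones is diminished (the perfect fourth is 5).

diminished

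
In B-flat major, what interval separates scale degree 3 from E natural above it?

Scale degree 3 of Bb major is D.
D up to E: letters D→E make it a second; 2 semitones makes it major.

major second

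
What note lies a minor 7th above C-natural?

Bb

C up a major seventh is B, so the target letter is B.
From C, a minor seventh is 10 semitones up: Bb.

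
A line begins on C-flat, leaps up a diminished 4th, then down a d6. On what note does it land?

A diminished fourth up from Cb is Fbb (letter F, 4 semitones up).
A diminished sixth down from Fbb is Ab (letter A, 7 semitones down).

Ab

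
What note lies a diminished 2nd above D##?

E

A second above D lands on the letter E.
A diminished second spans 0 semitones, so D## moves to pitch class 4. On the letter E that is E.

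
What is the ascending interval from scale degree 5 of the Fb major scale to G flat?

perfect fifth

Scale degree 5 of Fb major is Cb.
Cb up to Gb: letters C→G make it a fifth; 7 semitones makes it perfect.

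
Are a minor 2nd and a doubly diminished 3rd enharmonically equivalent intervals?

A minor second spans 1 semitone; a doubly diminished third spans 1.
They are enharmonically equivalent.

Yes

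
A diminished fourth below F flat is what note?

F down a perfect fourth is C, so the target letter is C.
From Fb, a diminished fourth is 4 semitones down: C.

C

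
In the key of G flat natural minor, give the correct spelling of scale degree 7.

Fb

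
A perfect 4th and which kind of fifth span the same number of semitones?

A perfect fourth spans 5 semitones.
A fifth spanning 5 semitones is doubly diminished (the perfect fifth is 7).

doubly diminished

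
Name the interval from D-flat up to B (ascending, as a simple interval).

Counting letters D–E–F–G–A–B gives a sixth.
Db→B = 10 semitones, 1 wider than the major sixth (9), so augmented.

augmented sixth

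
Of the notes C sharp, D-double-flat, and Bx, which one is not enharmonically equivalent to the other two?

In 12-tone equal temperament, enharmonic equivalents share a pitch class. C# is pitch class 1; Dbb is pitch class 0; B## is pitch class 1.
C# and B## share pitch class 1, while Dbb is pitch class 0.

Dbb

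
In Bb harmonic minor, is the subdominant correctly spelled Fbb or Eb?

Each scale degree takes a distinct letter name. Degree 4 of a scale on B must use the letter E.
Eb and Fbb are enharmonically the same pitch, but only Eb uses the letter E, so it is the correct spelling here.

Eb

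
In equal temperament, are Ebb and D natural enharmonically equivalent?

Ebb = pitch class 2 and D = pitch class 2 — the same pitch class, so they are enharmonic equivalents.

Yes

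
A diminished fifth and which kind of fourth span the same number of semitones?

augmented

A diminished fifth spans 6 semitones.
A fourth spanning 6 semitones is augmented (the perfect fourth is 5).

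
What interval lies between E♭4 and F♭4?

The letter names run E→F, a span of 1 letter step, so the interval is some kind of second.
Eb to Fb is 1 semitone. A major second is 2, so 1 makes it minor.

minor second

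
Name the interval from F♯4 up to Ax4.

Counting letters F–G–A gives a third.
F#→A## = 5 semitones, 1 wider than the major third (4), so augmented.

augmented third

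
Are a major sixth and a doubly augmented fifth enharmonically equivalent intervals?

A major sixth spans 9 semitones; a doubly augmented fifth spans 9.
They are enharmonically equivalent.

Yes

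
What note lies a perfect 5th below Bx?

E##

B down a perfect fifth is E, so the target letter is E.
From B##, a perfect fifth is 7 semitones down: E##.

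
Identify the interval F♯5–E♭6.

diminished seventh

The letter names run F→E, a span of 6 letter steps, so the interval is some kind of seventh.
F# to Eb is 9 semitones. A major seventh is 11, so 9 makes it diminished.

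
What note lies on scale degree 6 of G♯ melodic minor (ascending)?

Degree 6 takes the letter 5 steps above G, which is E.
In melodic minor (ascending), degree 6 sits 9 semitones above the tonic. G# + 9 semitones is pitch class 5, spelled on E as E#.

E#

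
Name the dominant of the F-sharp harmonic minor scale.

C#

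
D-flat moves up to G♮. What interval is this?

augmented fourth

Counting letters D–E–F–G gives a fourth.
Db→G = 6 semitones, 1 wider than the perfect fourth (5), so augmented.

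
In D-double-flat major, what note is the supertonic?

Ebb

Degree 2 takes the letter 1 step above D, which is E.
In major, degree 2 sits 2 semitones above the tonic. Dbb + 2 semitones is pitch class 2, spelled on E as Ebb.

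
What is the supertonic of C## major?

D##

Degree 2 takes the letter 1 step above C, which is D.
In major, degree 2 sits 2 semitones above the tonic. C## + 2 semitones is pitch class 4, spelled on D as D##.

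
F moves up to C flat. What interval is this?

diminished fifth

The letter names run F→C, a span of 4 letter steps, so the interval is some kind of fifth.
F to Cb is 6 semitones. A perfect fifth is 7, so 6 makes it diminished.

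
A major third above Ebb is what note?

A third above E lands on the letter G.
A major third spans 4 semitones, so Ebb moves to pitch class 6. On the letter G that is Gb.

Gb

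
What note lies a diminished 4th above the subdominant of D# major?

C

The subdominant of D# major is G#.
A diminished fourth (4 semitones) above G# lands on the letter C, giving C.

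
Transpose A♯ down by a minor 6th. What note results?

C##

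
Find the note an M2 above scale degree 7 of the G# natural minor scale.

G#

Scale degree 7 of G# natural minor is F#.
A major second (2 semitones) above F# lands on the letter G, giving G#.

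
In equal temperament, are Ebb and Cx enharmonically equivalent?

Ebb is pitch class 2; C## is pitch class 2.
All spellings map to pitch class 2, so they are enharmonically equivalent.

Yes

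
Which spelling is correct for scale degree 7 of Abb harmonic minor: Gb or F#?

Each scale degree takes a distinct letter name. Degree 7 of a scale on A must use the letter G.
Gb and F# are enharmonically the same pitch, but only Gb uses the letter G, so it is the correct spelling here.

Gb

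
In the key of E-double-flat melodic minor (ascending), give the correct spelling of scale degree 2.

Fb

The Ebb melodic minor (ascending) scale runs Ebb Fb Gbb Abb Bbb Cb Db.
Degree 2 is Fb.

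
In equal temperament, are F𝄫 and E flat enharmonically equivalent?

Fbb is pitch class 3; Eb is pitch class 3.
All spellings map to pitch class 3, so they are enharmonically equivalent.

Yes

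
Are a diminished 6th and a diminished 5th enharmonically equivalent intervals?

No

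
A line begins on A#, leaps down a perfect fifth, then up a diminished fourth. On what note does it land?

A perfect fifth down from A# is D# (letter D, 7 semitones down).
A diminished fourth up from D# is G (letter G, 4 semitones up).

G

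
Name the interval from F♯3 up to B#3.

augmented fourth

The letter names run F→B, a span of 3 letter steps, so the interval is some kind of fourth.
F# to B# is 6 semitones. A perfect fourth is 5, so 6 makes it augmented.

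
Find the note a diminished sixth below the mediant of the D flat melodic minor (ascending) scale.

The mediant of Db melodic minor (ascending) is Fb.
A diminished sixth (7 semitones) below Fb lands on the letter A, giving A.

A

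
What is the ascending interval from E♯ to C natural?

diminished sixth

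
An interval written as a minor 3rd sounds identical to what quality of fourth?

A minor third spans 3 semitones.
A fourth spanning 3 semitones is doubly diminished (the perfect fourth is 5).

doubly diminished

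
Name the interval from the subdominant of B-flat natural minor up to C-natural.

major sixth

The subdominant of Bb natural minor is Eb.
Eb up to C: letters E→C make it a sixth; 9 semitones makes it major.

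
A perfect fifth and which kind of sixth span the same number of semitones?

A perfect fifth spans 7 semitones.
A sixth spanning 7 semitones is diminished (the major sixth is 9).

diminished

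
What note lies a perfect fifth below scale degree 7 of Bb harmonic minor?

Scale degree 7 of Bb harmonic minor is A.
A perfect fifth (7 semitones) below A lands on the letter D, giving D.

D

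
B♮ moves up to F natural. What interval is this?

Counting letters B–C–D–E–F gives a fifth.
B→F = 6 semitones, 1 narrower than the perfect fifth (7), so diminished.

diminished fifth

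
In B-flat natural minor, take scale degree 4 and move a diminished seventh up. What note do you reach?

Dbb

Scale degree 4 of Bb natural minor is Eb.
A diminished seventh (9 semitones) above Eb lands on the letter D, giving Dbb.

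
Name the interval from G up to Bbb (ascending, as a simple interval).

diminished third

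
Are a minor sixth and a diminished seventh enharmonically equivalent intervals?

A minor sixth spans 8 semitones; a diminished seventh spans 9.
The spans differ, so they are not enharmonic equivalents.

No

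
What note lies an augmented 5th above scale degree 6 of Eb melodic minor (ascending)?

Scale degree 6 of Eb melodic minor (ascending) is C.
An augmented fifth (8 semitones) above C lands on the letter G, giving G#.

G#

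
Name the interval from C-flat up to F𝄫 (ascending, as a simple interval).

diminished fourth

Counting letters C–D–E–F gives a fourth.
Cb→Fbb = 4 semitones, 1 narrower than the perfect fourth (5), so diminished.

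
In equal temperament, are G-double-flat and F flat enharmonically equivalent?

Two spellings are enharmonically equivalent only if they share a pitch class.
Here Gbb → 5, Fb → 4; 4 ≠ 5, so they are not.

No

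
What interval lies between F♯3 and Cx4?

The letter names run F→C, a span of 4 letter steps, so the interval is some kind of fifth.
F# to C## is 8 semitones. A perfect fifth is 7, so 8 makes it augmented.

augmented fifth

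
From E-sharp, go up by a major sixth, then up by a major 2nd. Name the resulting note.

D##

A major sixth up from E# is C## (letter C, 9 semitones up).
A major second up from C## is D## (letter D, 2 semitones up).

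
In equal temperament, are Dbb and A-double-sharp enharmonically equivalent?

No

Dbb is pitch class 0; A## is pitch class 11.
The pitch classes differ (0 vs. 11), so they are not enharmonic equivalents.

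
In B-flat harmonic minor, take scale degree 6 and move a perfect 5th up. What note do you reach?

Db

Scale degree 6 of Bb harmonic minor is Gb.
A perfect fifth (7 semitones) above Gb lands on the letter D, giving Db.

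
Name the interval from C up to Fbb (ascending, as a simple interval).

doubly diminished fourth

Counting letters C–D–E–F gives a fourth.
C→Fbb = 3 semitones, 2 narrower than the perfect fourth (5), so doubly diminished.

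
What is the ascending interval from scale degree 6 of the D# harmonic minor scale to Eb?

Scale degree 6 of D# harmonic minor is B.
B up to Eb: letters B→E make it a fourth; 4 semitones makes it diminished.

diminished fourth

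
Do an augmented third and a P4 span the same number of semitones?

Yes

An augmented third spans 5 semitones; a perfect fourth spans 5.
They are enharmonically equivalent.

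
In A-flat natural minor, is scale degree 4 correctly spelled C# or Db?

Db

Each scale degree takes a distinct letter name. Degree 4 of a scale on A must use the letter D.
Db and C# are enharmonically the same pitch, but only Db uses the letter D, so it is the correct spelling here.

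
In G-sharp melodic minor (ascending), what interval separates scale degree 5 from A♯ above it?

perfect fifth

Scale degree 5 of G# melodic minor (ascending) is D#.
D# up to A#: letters D→A make it a fifth; 7 semitones makes it perfect.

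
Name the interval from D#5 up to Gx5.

augmented fourth

The letter names run D→G, a span of 3 letter steps, so the interval is some kind of fourth.
D# to G## is 6 semitones. A perfect fourth is 5, so 6 makes it augmented.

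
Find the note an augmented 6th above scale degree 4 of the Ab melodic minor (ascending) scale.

B

Scale degree 4 of Ab melodic minor (ascending) is Db.
An augmented sixth (10 semitones) above Db lands on the letter B, giving B.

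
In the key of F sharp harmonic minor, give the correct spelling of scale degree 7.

E#

The F# harmonic minor scale runs F# G# A B C# D E#.
Degree 7 is E#.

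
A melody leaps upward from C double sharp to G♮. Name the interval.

doubly diminished fifth

Counting letters C–D–E–F–G gives a fifth.
C##→G = 5 semitones, 2 narrower than the perfect fifth (7), so doubly diminished.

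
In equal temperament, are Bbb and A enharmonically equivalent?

Yes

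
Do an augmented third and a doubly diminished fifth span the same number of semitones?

An augmented third spans 5 semitones; a doubly diminished fifth spans 5.
They are enharmonically equivalent.

Yes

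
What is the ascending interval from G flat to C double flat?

diminished fourth

The letter names run G→C, a span of 3 letter steps, so the interval is some kind of fourth.
Gb to Cbb is 4 semitones. A perfect fourth is 5, so 4 makes it diminished.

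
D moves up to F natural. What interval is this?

Counting letters D–E–F gives a third.
D→F = 3 semitones, 1 narrower than the major third (4), so minor.

minor third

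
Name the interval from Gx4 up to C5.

Counting letters G–A–B–C gives a fourth.
G##→C = 3 semitones, 2 narrower than the perfect fourth (5), so doubly diminished.

doubly diminished fourth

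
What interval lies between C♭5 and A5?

Counting letters C–D–E–F–G–A gives a sixth.
Cb→A = 10 semitones, 1 wider than the major sixth (9), so augmented.

augmented sixth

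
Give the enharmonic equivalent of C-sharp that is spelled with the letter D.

C# is pitch class 1. The letter D alone is pitch class 2.
To reach pitch class 1 from D requires an offset of -1 semitone, i.e. flat: Db.

Db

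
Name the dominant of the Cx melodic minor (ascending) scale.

G##

Degree 5 takes the letter 4 steps above C, which is G.
In melodic minor (ascending), degree 5 sits 7 semitones above the tonic. C## + 7 semitones is pitch class 9, spelled on G as G##.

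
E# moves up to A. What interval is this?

The letter names run E→A, a span of 3 letter steps, so the interval is some kind of fourth.
E# to A is 4 semitones. A perfect fourth is 5, so 4 makes it diminished.

diminished fourth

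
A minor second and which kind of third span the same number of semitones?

doubly diminished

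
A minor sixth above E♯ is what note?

C#

E up a major sixth is C#, so the target letter is C.
From E#, a minor sixth is 8 semitones up: C#.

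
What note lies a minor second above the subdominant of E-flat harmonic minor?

The subdominant of Eb harmonic minor is Ab.
A minor second (1 semitone) above Ab lands on the letter B, giving Bbb.

Bbb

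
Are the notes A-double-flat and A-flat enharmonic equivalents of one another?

No

Abb is pitch class 7; Ab is pitch class 8.
The pitch classes differ (7 vs. 8), so they are not enharmonic equivalents.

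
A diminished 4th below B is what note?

A fourth below B lands on the letter F.
A diminished fourth spans 4 semitones, so B moves to pitch class 7. On the letter F that is F##.

F##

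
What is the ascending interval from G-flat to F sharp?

Counting letters G–A–B–C–D–E–F gives a seventh.
Gb→F# = 12 semitones, 1 wider than the major seventh (11), so augmented.

augmented seventh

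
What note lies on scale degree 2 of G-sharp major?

A#

Degree 2 takes the letter 1 step above G, which is A.
In major, degree 2 sits 2 semitones above the tonic. G# + 2 semitones is pitch class 10, spelled on A as A#.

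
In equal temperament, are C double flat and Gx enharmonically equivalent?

No

Cbb is pitch class 10; G## is pitch class 9.
The pitch classes differ (10 vs. 9), so they are not enharmonic equivalents.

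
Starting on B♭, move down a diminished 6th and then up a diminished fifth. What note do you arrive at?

A

A diminished sixth down from Bb is D# (letter D, 7 semitones down).
A diminished fifth up from D# is A (letter A, 6 semitones up).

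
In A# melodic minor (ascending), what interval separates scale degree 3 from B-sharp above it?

major seventh

Scale degree 3 of A# melodic minor (ascending) is C#.
C# up to B#: letters C→B make it a seventh; 11 semitones makes it major.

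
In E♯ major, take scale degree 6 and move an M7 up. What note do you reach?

Scale degree 6 of E# major is C##.
A major seventh (11 semitones) above C## lands on the letter B, giving B##.

B##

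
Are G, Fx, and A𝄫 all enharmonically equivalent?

G = pitch class 7 and F## = pitch class 7 and Abb = pitch class 7 — the same pitch class, so they are enharmonic equivalents.

Yes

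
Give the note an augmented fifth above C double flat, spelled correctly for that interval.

Gb

C up a perfect fifth is G, so the target letter is G.
From Cbb, an augmented fifth is 8 semitones up: Gb.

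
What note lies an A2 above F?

F up a major second is G, so the target letter is G.
From F, an augmented second is 3 semitones up: G#.

G#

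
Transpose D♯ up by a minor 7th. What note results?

C#

D up a major seventh is C#, so the target letter is C.
From D#, a minor seventh is 10 semitones up: C#.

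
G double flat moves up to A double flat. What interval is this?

major second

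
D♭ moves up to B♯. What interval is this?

doubly augmented sixth

The letter names run D→B, a span of 5 letter steps, so the interval is some kind of sixth.
Db to B# is 11 semitones. A major sixth is 9, so 11 makes it doubly augmented.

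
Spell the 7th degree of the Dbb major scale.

Cb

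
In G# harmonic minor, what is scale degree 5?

D#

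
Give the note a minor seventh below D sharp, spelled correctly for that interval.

A seventh below D lands on the letter E.
A minor seventh spans 10 semitones, so D# moves to pitch class 5. On the letter E that is E#.

E#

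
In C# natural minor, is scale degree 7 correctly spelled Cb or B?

B

Each scale degree takes a distinct letter name. Degree 7 of a scale on C must use the letter B.
B and Cb are enharmonically the same pitch, but only B uses the letter B, so it is the correct spelling here.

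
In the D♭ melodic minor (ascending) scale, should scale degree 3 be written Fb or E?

Each scale degree takes a distinct letter name. Degree 3 of a scale on D must use the letter F.
Fb and E are enharmonically the same pitch, but only Fb uses the letter F, so it is the correct spelling here.

Fb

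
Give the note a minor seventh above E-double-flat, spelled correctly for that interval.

E up a major seventh is D#, so the target letter is D.
From Ebb, a minor seventh is 10 semitones up: Dbb.

Dbb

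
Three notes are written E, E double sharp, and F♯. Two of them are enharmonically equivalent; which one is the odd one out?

E

In 12-tone equal temperament, enharmonic equivalents share a pitch class. E is pitch class 4; E## is pitch class 6; F# is pitch class 6.
E## and F# share pitch class 6, while E is pitch class 4.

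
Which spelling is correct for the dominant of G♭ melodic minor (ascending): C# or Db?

Db

Each scale degree takes a distinct letter name. Degree 5 of a scale on G must use the letter D.
Db and C# are enharmonically the same pitch, but only Db uses the letter D, so it is the correct spelling here.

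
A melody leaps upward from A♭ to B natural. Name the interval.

The letter names run A→B, a span of 1 letter step, so the interval is some kind of second.
Ab to B is 3 semitones. A major second is 2, so 3 makes it augmented.

augmented second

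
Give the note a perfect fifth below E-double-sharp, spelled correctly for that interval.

A##

E down a perfect fifth is A, so the target letter is A.
From E##, a perfect fifth is 7 semitones down: A##.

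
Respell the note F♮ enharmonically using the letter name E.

E#

F is pitch class 5. The letter E alone is pitch class 4.
To reach pitch class 5 from E requires an offset of +1 semitone, i.e. sharp: E#.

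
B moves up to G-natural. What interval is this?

minor sixth

Counting letters B–C–D–E–F–G gives a sixth.
B→G = 8 semitones, 1 narrower than the major sixth (9), so minor.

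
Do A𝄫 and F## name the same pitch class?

Abb = pitch class 7 and F## = pitch class 7 — the same pitch class, so they are enharmonic equivalents.

Yes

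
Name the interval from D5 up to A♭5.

diminished fifth

The letter names run D→A, a span of 4 letter steps, so the interval is some kind of fifth.
D to Ab is 6 semitones. A perfect fifth is 7, so 6 makes it diminished.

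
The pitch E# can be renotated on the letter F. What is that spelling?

Plain F sits at the same pitch as E#, so on the letter F the same pitch needs a natural: F.

F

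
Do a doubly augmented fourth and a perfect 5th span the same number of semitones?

Yes

A doubly augmented fourth spans 7 semitones; a perfect fifth spans 7.
They are enharmonically equivalent.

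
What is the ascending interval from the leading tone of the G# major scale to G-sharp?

The leading tone of G# major is F##.
F## up to G#: letters F→G make it a second; 1 semitone makes it minor.

minor second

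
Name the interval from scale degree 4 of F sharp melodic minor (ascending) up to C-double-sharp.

Scale degree 4 of F# melodic minor (ascending) is B.
B up to C##: letters B→C make it a second; 3 semitones makes it augmented.

augmented second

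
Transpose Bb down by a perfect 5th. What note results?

A fifth below B lands on the letter E.
A perfect fifth spans 7 semitones, so Bb moves to pitch class 3. On the letter E that is Eb.

Eb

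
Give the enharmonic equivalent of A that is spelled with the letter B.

Bbb

Plain B sits 2 semitones above A, so on the letter B the same pitch needs a double flat: Bbb.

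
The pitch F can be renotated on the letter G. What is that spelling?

Gbb

Plain G sits 2 semitones above F, so on the letter G the same pitch needs a double flat: Gbb.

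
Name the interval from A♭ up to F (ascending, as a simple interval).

major sixth

The letter names run A→F, a span of 5 letter steps, so the interval is some kind of sixth.
Ab to F is 9 semitones. A major sixth is 9, so 9 makes it major.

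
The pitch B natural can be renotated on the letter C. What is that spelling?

B is pitch class 11. The letter C alone is pitch class 0.
To reach pitch class 11 from C requires an offset of -1 semitone, i.e. flat: Cb.

Cb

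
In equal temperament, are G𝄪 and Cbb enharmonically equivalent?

Two spellings are enharmonically equivalent only if they share a pitch class.
Here G## → 9, Cbb → 10; 9 ≠ 10, so they are not.

No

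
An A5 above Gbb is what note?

G up a perfect fifth is D, so the target letter is D.
From Gbb, an augmented fifth is 8 semitones up: Db.

Db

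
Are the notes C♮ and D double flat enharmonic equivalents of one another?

C is pitch class 0; Dbb is pitch class 0.
All spellings map to pitch class 0, so they are enharmonically equivalent.

Yes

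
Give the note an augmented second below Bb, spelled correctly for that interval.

Abb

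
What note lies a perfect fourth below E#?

B#

A fourth below E lands on the letter B.
A perfect fourth spans 5 semitones, so E# moves to pitch class 0. On the letter B that is B#.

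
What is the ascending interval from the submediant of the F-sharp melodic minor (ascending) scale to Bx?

The submediant of F# melodic minor (ascending) is D#.
D# up to B##: letters D→B make it a sixth; 10 semitones makes it augmented.

augmented sixth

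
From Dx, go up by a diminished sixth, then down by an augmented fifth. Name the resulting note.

Eb

A diminished sixth up from D## is B (letter B, 7 semitones up).
An augmented fifth down from B is Eb (letter E, 8 semitones down).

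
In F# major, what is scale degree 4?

B

Degree 4 takes the letter 3 steps above F, which is B.
In major, degree 4 sits 5 semitones above the tonic. F# + 5 semitones is pitch class 11, spelled on B as B.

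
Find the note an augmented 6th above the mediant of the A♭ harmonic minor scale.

A

The mediant of Ab harmonic minor is Cb.
An augmented sixth (10 semitones) above Cb lands on the letter A, giving A.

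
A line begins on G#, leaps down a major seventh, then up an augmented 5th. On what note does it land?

A major seventh down from G# is A (letter A, 11 semitones down).
An augmented fifth up from A is E# (letter E, 8 semitones up).

E#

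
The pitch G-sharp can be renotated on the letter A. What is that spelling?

G# is pitch class 8. The letter A alone is pitch class 9.
To reach pitch class 8 from A requires an offset of -1 semitone, i.e. flat: Ab.

Ab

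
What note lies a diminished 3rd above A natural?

Cb

A third above A lands on the letter C.
A diminished third spans 2 semitones, so A moves to pitch class 11. On the letter C that is Cb.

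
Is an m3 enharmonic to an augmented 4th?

A minor third spans 3 semitones; an augmented fourth spans 6.
The spans differ, so they are not enharmonic equivalents.

No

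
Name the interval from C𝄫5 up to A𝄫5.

major sixth

The letter names run C→A, a span of 5 letter steps, so the interval is some kind of sixth.
Cbb to Abb is 9 semitones. A major sixth is 9, so 9 makes it major.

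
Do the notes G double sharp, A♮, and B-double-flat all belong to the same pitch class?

Yes

G## = pitch class 9 and A = pitch class 9 and Bbb = pitch class 9 — the same pitch class, so they are enharmonic equivalents.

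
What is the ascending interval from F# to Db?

diminished sixth

The letter names run F→D, a span of 5 letter steps, so the interval is some kind of sixth.
F# to Db is 7 semitones. A major sixth is 9, so 7 makes it diminished.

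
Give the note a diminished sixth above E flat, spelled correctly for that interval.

Cbb

A sixth above E lands on the letter C.
A diminished sixth spans 7 semitones, so Eb moves to pitch class 10. On the letter C that is Cbb.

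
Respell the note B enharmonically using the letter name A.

Plain A sits 2 semitones below B, so on the letter A the same pitch needs a double sharp: A##.

A##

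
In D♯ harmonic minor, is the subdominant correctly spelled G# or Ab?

Each scale degree takes a distinct letter name. Degree 4 of a scale on D must use the letter G.
G# and Ab are enharmonically the same pitch, but only G# uses the letter G, so it is the correct spelling here.

G#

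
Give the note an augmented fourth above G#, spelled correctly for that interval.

C##

G up a perfect fourth is C, so the target letter is C.
From G#, an augmented fourth is 6 semitones up: C##.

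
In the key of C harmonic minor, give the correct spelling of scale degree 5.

The C harmonic minor scale runs C D Eb F G Ab B.
Degree 5 is G.

G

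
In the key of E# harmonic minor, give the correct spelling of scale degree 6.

The E# harmonic minor scale runs E# F## G# A# B# C# D##.
Degree 6 is C#.

C#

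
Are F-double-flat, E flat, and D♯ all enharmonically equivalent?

Yes

Fbb is pitch class 3; Eb is pitch class 3; D# is pitch class 3.
All spellings map to pitch class 3, so they are enharmonically equivalent.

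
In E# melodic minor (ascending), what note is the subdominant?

The E# melodic minor (ascending) scale runs E# F## G# A# B# C## D##.
Degree 4 is A#.

A#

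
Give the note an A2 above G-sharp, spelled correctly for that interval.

A##

A second above G lands on the letter A.
An augmented second spans 3 semitones, so G# moves to pitch class 11. On the letter A that is A##.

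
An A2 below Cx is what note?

C down a major second is Bb, so the target letter is B.
From C##, an augmented second is 3 semitones down: B.

B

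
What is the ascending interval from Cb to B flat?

major seventh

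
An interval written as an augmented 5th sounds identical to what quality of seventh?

An augmented fifth spans 8 semitones.
A seventh spanning 8 semitones is doubly diminished (the major seventh is 11).

doubly diminished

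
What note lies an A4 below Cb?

C down a perfect fourth is G, so the target letter is G.
From Cb, an augmented fourth is 6 semitones down: Gbb.

Gbb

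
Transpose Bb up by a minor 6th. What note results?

Gb

A sixth above B lands on the letter G.
A minor sixth spans 8 semitones, so Bb moves to pitch class 6. On the letter G that is Gb.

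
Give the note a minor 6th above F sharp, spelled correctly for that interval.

D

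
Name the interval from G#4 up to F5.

diminished seventh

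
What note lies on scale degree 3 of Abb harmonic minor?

Cbb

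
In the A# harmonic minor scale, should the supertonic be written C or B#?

Each scale degree takes a distinct letter name. Degree 2 of a scale on A must use the letter B.
B# and C are enharmonically the same pitch, but only B# uses the letter B, so it is the correct spelling here.

B#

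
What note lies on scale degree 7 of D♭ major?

Degree 7 takes the letter 6 steps above D, which is C.
In major, degree 7 sits 11 semitones above the tonic. Db + 11 semitones is pitch class 0, spelled on C as C.

C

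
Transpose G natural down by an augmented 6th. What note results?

Bbb

G down a major sixth is Bb, so the target letter is B.
From G, an augmented sixth is 10 semitones down: Bbb.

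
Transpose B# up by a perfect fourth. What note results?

A fourth above B lands on the letter E.
A perfect fourth spans 5 semitones, so B# moves to pitch class 5. On the letter E that is E#.

E#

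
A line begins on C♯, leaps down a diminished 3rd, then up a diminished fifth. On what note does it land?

E#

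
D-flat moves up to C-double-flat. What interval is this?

diminished seventh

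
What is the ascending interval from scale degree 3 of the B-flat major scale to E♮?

major second

Scale degree 3 of Bb major is D.
D up to E: letters D→E make it a second; 2 semitones makes it major.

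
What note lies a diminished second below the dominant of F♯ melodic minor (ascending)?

The dominant of F# melodic minor (ascending) is C#.
A diminished second (0 semitones) below C# lands on the letter B, giving B##.

B##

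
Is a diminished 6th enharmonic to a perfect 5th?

Yes

A diminished sixth spans 7 semitones; a perfect fifth spans 7.
They are enharmonically equivalent.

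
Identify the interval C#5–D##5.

augmented second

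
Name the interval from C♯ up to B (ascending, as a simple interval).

Counting letters C–D–E–F–G–A–B gives a seventh.
C#→B = 10 semitones, 1 narrower than the major seventh (11), so minor.

minor seventh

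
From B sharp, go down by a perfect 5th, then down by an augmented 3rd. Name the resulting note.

A perfect fifth down from B# is E# (letter E, 7 semitones down).
An augmented third down from E# is C (letter C, 5 semitones down).

C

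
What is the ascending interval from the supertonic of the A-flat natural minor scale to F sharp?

augmented fifth

The supertonic of Ab natural minor is Bb.
Bb up to F#: letters B→F make it a fifth; 8 semitones makes it augmented.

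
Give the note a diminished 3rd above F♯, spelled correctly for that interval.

A third above F lands on the letter A.
A diminished third spans 2 semitones, so F# moves to pitch class 8. On the letter A that is Ab.

Ab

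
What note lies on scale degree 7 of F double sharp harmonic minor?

E##

The F## harmonic minor scale runs F## G## A# B# C## D# E##.
Degree 7 is E##.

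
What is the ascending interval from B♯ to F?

doubly diminished fifth

The letter names run B→F, a span of 4 letter steps, so the interval is some kind of fifth.
B# to F is 5 semitones. A perfect fifth is 7, so 5 makes it doubly diminished.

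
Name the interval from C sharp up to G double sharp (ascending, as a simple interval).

The letter names run C→G, a span of 4 letter steps, so the interval is some kind of fifth.
C# to G## is 8 semitones. A perfect fifth is 7, so 8 makes it augmented.

augmented fifth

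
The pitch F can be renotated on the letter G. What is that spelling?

Gbb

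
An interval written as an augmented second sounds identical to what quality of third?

minor

An augmented second spans 3 semitones.
A third spanning 3 semitones is minor (the major third is 4).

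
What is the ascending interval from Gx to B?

The letter names run G→B, a span of 2 letter steps, so the interval is some kind of third.
G## to B is 2 semitones. A major third is 4, so 2 makes it diminished.

diminished third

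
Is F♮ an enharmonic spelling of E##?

Two spellings are enharmonically equivalent only if they share a pitch class.
Here F → 5, E## → 6; 5 ≠ 6, so they are not.

No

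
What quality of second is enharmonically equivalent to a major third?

doubly augmented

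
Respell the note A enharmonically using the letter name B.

Bbb

Plain B sits 2 semitones above A, so on the letter B the same pitch needs a double flat: Bbb.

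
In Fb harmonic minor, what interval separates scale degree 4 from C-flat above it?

major second

Scale degree 4 of Fb harmonic minor is Bbb.
Bbb up to Cb: letters B→C make it a second; 2 semitones makes it major.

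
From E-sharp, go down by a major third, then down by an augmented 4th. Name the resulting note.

G

A major third down from E# is C# (letter C, 4 semitones down).
An augmented fourth down from C# is G (letter G, 6 semitones down).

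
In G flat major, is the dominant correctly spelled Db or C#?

Db

Each scale degree takes a distinct letter name. Degree 5 of a scale on G must use the letter D.
Db and C# are enharmonically the same pitch, but only Db uses the letter D, so it is the correct spelling here.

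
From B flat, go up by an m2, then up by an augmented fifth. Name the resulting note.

G

A minor second up from Bb is Cb (letter C, 1 semitone up).
An augmented fifth up from Cb is G (letter G, 8 semitones up).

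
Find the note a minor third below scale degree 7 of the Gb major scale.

D

Scale degree 7 of Gb major is F.
A minor third (3 semitones) below F lands on the letter D, giving D.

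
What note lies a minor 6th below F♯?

A sixth below F lands on the letter A.
A minor sixth spans 8 semitones, so F# moves to pitch class 10. On the letter A that is A#.

A#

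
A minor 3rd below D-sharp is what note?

B#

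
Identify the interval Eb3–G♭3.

minor third

The letter names run E→G, a span of 2 letter steps, so the interval is some kind of third.
Eb to Gb is 3 semitones. A major third is 4, so 3 makes it minor.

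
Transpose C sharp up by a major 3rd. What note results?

C up a major third is E, so the target letter is E.
From C#, a major third is 4 semitones up: E#.

E#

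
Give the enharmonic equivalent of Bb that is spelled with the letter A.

Plain A sits 1 semitone below Bb, so on the letter A the same pitch needs a sharp: A#.

A#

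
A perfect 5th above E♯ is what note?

B#

A fifth above E lands on the letter B.
A perfect fifth spans 7 semitones, so E# moves to pitch class 0. On the letter B that is B#.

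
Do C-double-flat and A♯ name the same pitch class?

Yes

Cbb is pitch class 10; A# is pitch class 10.
All spellings map to pitch class 10, so they are enharmonically equivalent.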